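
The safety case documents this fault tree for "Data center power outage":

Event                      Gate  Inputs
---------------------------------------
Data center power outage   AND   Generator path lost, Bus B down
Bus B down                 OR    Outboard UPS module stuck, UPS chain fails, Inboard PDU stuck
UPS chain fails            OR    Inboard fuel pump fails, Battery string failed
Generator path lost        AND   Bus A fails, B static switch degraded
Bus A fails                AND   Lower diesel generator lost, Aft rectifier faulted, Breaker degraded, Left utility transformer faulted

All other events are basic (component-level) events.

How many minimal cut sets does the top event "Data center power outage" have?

Bus A fails [AND]: one cut set from each child combined → 1 × 1 × 1 × 1 = 1 cut set(s).
Generator path lost [AND]: one cut set from each child combined → 1 × 1 = 1 cut set(s).
UPS chain fails [OR]: union of children's cut sets → 2 cut set(s).
Bus B down [OR]: union of children's cut sets → 4 cut set(s).
Data center power outage [AND]: one cut set from each child combined → 1 × 4 = 4 cut set(s).
Minimal cut sets: {Aft rectifier faulted, B static switch degraded, Breaker degraded, Left utility transformer faulted, Lower diesel generator lost, Outboard UPS module stuck}; {Aft rectifier faulted, B static switch degraded, Breaker degraded, Inboard fuel pump fails, Left utility transformer faulted, Lower diesel generator lost}; {Aft rectifier faulted, B static switch degraded, Battery string failed, Breaker degraded, Left utility transformer faulted, Lower diesel generator lost}; {Aft rectifier faulted, B static switch degraded, Breaker degraded, Inboard PDU stuck, Left utility transformer faulted, Lower diesel generator lost}.

4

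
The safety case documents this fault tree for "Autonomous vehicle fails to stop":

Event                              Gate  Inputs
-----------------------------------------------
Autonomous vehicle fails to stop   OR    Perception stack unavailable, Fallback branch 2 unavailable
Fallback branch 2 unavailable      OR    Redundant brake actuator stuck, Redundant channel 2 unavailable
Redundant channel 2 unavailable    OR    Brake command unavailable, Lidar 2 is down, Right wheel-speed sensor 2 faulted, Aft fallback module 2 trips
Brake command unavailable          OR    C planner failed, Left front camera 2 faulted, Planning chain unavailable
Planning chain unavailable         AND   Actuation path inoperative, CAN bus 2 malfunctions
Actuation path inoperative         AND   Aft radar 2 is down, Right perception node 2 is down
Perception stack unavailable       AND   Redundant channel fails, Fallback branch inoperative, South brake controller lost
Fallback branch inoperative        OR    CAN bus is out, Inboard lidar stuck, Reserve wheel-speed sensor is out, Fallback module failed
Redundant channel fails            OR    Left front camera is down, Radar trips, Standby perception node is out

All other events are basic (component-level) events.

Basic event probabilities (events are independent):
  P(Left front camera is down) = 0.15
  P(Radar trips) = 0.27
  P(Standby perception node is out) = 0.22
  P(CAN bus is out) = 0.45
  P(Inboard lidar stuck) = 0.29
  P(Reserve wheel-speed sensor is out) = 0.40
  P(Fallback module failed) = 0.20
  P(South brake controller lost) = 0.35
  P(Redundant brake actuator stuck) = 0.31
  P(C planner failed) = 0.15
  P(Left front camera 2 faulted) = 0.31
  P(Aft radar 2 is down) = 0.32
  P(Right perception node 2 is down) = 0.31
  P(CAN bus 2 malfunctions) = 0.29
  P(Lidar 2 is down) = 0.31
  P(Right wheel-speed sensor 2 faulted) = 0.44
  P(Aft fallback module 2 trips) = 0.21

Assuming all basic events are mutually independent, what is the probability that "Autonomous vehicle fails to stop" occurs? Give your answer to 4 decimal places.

P(Redundant channel fails) [OR] = 1 − (1−0.15) × (1−0.27) × (1−0.22) = 0.516010
P(Fallback branch inoperative) [OR] = 1 − (1−0.45) × (1−0.29) × (1−0.40) × (1−0.20) = 0.812560
P(Perception stack unavailable) [AND] = 0.516010 × 0.812560 × 0.35 = 0.146751
P(Actuation path inoperative) [AND] = 0.32 × 0.31 = 0.099200
P(Planning chain unavailable) [AND] = 0.099200 × 0.29 = 0.028768
P(Brake command unavailable) [OR] = 1 − (1−0.15) × (1−0.31) × (1−0.028768) = 0.430372
P(Redundant channel 2 unavailable) [OR] = 1 − (1−0.430372) × (1−0.31) × (1−0.44) × (1−0.21) = 0.826118
P(Fallback branch 2 unavailable) [OR] = 1 − (1−0.31) × (1−0.826118) = 0.880021
P(Autonomous vehicle fails to stop) [OR] = 1 − (1−0.146751) × (1−0.880021) = 0.897628
Rounded to 4 decimal places: P(Autonomous vehicle fails to stop) ≈ 0.8976.

0.8976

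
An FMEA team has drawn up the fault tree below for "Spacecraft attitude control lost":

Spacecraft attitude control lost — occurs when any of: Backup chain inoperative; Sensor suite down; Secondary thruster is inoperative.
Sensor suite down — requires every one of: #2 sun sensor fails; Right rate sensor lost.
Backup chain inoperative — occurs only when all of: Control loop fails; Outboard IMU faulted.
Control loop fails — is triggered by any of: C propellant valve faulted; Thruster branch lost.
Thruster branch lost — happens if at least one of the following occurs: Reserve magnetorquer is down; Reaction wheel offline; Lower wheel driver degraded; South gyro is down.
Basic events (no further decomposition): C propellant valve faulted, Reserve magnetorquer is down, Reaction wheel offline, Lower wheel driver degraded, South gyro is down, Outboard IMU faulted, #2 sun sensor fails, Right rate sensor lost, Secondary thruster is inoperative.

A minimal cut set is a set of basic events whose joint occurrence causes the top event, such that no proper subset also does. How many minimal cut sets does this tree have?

Thruster branch lost [OR]: union of children's cut sets → 4 cut set(s).
Control loop fails [OR]: union of children's cut sets → 5 cut set(s).
Backup chain inoperative [AND]: one cut set from each child combined → 5 × 1 = 5 cut set(s).
Sensor suite down [AND]: one cut set from each child combined → 1 × 1 = 1 cut set(s).
Spacecraft attitude control lost [OR]: union of children's cut sets → 7 cut set(s).
Minimal cut sets: {C propellant valve faulted, Outboard IMU faulted}; {Outboard IMU faulted, Reserve magnetorquer is down}; {Outboard IMU faulted, Reaction wheel offline}; {Lower wheel driver degraded, Outboard IMU faulted}; {Outboard IMU faulted, South gyro is down}; {#2 sun sensor fails, Right rate sensor lost}; {Secondary thruster is inoperative}.

7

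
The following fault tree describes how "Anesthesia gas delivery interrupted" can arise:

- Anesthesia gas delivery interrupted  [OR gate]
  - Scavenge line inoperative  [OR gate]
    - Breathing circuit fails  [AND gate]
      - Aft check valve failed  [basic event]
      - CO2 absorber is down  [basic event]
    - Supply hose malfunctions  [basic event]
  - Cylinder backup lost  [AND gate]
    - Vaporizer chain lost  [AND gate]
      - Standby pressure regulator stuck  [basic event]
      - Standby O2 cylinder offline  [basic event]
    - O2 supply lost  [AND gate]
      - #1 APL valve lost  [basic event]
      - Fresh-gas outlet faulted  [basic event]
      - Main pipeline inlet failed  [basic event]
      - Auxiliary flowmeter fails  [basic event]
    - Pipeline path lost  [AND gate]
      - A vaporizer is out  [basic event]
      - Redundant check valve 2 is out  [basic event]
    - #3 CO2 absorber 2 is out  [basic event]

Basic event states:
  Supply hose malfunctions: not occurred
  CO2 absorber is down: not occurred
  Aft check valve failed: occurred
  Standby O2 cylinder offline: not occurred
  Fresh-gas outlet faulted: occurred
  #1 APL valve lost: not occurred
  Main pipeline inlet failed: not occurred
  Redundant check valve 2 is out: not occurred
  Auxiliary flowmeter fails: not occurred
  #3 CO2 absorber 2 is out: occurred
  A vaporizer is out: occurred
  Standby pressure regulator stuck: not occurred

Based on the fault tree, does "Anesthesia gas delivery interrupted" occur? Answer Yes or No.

Breathing circuit fails [AND]: Aft check valve failed=occurs, CO2 absorber is down=not → not all inputs occur → does not occur.
Scavenge line inoperative [OR]: Breathing circuit fails=not, Supply hose malfunctions=not → no input occurs → does not occur.
Vaporizer chain lost [AND]: Standby pressure regulator stuck=not, Standby O2 cylinder offline=not → not all inputs occur → does not occur.
O2 supply lost [AND]: #1 APL valve lost=not, Fresh-gas outlet faulted=occurs, Main pipeline inlet failed=not, Auxiliary flowmeter fails=not → not all inputs occur → does not occur.
Pipeline path lost [AND]: A vaporizer is out=occurs, Redundant check valve 2 is out=not → not all inputs occur → does not occur.
Cylinder backup lost [AND]: Vaporizer chain lost=not, O2 supply lost=not, Pipeline path lost=not, #3 CO2 absorber 2 is out=occurs → not all inputs occur → does not occur.
Anesthesia gas delivery interrupted [OR]: Scavenge line inoperative=not, Cylinder backup lost=not → no input occurs → does not occur.

No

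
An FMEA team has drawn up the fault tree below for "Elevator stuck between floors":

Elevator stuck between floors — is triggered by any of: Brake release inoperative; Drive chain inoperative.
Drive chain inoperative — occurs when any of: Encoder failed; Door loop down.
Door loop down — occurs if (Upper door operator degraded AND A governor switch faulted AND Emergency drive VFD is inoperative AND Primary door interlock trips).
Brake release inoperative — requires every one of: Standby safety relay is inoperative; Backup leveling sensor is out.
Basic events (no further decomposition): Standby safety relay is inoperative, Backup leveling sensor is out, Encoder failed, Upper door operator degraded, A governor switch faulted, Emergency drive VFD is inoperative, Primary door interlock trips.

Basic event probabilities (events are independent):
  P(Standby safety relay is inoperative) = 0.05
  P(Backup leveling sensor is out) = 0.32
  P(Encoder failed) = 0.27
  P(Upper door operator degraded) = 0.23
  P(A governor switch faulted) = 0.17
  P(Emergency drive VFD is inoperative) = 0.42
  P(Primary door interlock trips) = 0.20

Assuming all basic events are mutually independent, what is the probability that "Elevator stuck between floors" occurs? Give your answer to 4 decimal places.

P(Brake release inoperative) [AND] = 0.05 × 0.32 = 0.016000
P(Door loop down) [AND] = 0.23 × 0.17 × 0.42 × 0.20 = 0.003284
P(Drive chain inoperative) [OR] = 1 − (1−0.27) × (1−0.003284) = 0.272397
P(Elevator stuck between floors) [OR] = 1 − (1−0.016000) × (1−0.272397) = 0.284039
Rounded to 4 decimal places: P(Elevator stuck between floors) ≈ 0.2840.

0.2840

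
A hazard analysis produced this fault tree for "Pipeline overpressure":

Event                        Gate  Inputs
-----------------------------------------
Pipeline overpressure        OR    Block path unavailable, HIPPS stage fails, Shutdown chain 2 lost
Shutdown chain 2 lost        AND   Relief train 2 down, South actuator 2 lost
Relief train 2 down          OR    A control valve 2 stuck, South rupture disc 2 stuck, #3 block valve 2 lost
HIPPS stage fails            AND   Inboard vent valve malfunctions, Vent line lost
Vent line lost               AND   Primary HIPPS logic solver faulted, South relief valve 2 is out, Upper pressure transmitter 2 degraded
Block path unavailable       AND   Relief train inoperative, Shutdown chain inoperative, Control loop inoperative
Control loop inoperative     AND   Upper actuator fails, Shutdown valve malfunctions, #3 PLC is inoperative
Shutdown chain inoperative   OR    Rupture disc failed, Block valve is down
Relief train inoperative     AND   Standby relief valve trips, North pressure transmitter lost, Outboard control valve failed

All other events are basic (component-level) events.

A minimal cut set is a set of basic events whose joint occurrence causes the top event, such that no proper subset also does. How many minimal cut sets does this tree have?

Relief train inoperative [AND]: one cut set from each child combined → 1 × 1 × 1 = 1 cut set(s).
Shutdown chain inoperative [OR]: union of children's cut sets → 2 cut set(s).
Control loop inoperative [AND]: one cut set from each child combined → 1 × 1 × 1 = 1 cut set(s).
Block path unavailable [AND]: one cut set from each child combined → 1 × 2 × 1 = 2 cut set(s).
Vent line lost [AND]: one cut set from each child combined → 1 × 1 × 1 = 1 cut set(s).
HIPPS stage fails [AND]: one cut set from each child combined → 1 × 1 = 1 cut set(s).
Relief train 2 down [OR]: union of children's cut sets → 3 cut set(s).
Shutdown chain 2 lost [AND]: one cut set from each child combined → 3 × 1 = 3 cut set(s).
Pipeline overpressure [OR]: union of children's cut sets → 6 cut set(s).
Minimal cut sets: {#3 PLC is inoperative, North pressure transmitter lost, Outboard control valve failed, Rupture disc failed, Shutdown valve malfunctions, Standby relief valve trips, Upper actuator fails}; {#3 PLC is inoperative, Block valve is down, North pressure transmitter lost, Outboard control valve failed, Shutdown valve malfunctions, Standby relief valve trips, Upper actuator fails}; {Inboard vent valve malfunctions, Primary HIPPS logic solver faulted, South relief valve 2 is out, Upper pressure transmitter 2 degraded}; {A control valve 2 stuck, South actuator 2 lost}; {South actuator 2 lost, South rupture disc 2 stuck}; {#3 block valve 2 lost, South actuator 2 lost}.

6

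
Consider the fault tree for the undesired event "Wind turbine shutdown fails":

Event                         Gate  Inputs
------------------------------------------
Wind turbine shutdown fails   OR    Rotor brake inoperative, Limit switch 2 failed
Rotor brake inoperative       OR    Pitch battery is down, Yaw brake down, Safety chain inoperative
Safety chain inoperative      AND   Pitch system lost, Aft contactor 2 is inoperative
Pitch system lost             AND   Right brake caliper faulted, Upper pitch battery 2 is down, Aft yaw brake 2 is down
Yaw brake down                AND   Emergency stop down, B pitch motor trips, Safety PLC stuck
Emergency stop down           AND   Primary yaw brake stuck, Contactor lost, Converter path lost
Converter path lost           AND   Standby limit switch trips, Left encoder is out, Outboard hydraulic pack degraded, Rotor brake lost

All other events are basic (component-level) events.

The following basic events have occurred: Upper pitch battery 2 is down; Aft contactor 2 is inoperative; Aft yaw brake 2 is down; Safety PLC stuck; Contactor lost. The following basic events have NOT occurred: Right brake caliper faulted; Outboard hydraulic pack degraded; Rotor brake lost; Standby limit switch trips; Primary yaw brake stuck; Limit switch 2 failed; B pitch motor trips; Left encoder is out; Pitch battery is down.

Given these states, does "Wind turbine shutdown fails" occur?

Converter path lost [AND]: Standby limit switch trips=not, Left encoder is out=not, Outboard hydraulic pack degraded=not, Rotor brake lost=not → not all inputs occur → does not occur.
Emergency stop down [AND]: Primary yaw brake stuck=not, Contactor lost=occurs, Converter path lost=not → not all inputs occur → does not occur.
Yaw brake down [AND]: Emergency stop down=not, B pitch motor trips=not, Safety PLC stuck=occurs → not all inputs occur → does not occur.
Pitch system lost [AND]: Right brake caliper faulted=not, Upper pitch battery 2 is down=occurs, Aft yaw brake 2 is down=occurs → not all inputs occur → does not occur.
Safety chain inoperative [AND]: Pitch system lost=not, Aft contactor 2 is inoperative=occurs → not all inputs occur → does not occur.
Rotor brake inoperative [OR]: Pitch battery is down=not, Yaw brake down=not, Safety chain inoperative=not → no input occurs → does not occur.
Wind turbine shutdown fails [OR]: Rotor brake inoperative=not, Limit switch 2 failed=not → no input occurs → does not occur.

No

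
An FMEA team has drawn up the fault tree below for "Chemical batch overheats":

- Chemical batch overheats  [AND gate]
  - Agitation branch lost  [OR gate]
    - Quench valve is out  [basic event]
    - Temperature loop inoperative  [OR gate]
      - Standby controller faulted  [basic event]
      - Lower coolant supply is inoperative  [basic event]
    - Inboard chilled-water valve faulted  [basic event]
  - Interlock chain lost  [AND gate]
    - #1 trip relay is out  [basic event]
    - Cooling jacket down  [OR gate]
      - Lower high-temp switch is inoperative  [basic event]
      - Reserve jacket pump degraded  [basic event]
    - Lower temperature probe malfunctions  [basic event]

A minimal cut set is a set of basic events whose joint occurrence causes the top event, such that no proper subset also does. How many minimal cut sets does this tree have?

8

Temperature loop inoperative [OR]: union of children's cut sets → 2 cut set(s).
Agitation branch lost [OR]: union of children's cut sets → 4 cut set(s).
Cooling jacket down [OR]: union of children's cut sets → 2 cut set(s).
Interlock chain lost [AND]: one cut set from each child combined → 1 × 2 × 1 = 2 cut set(s).
Chemical batch overheats [AND]: one cut set from each child combined → 4 × 2 = 8 cut set(s).
Minimal cut sets: {#1 trip relay is out, Lower high-temp switch is inoperative, Lower temperature probe malfunctions, Quench valve is out}; {#1 trip relay is out, Lower temperature probe malfunctions, Quench valve is out, Reserve jacket pump degraded}; {#1 trip relay is out, Lower high-temp switch is inoperative, Lower temperature probe malfunctions, Standby controller faulted}; {#1 trip relay is out, Lower temperature probe malfunctions, Reserve jacket pump degraded, Standby controller faulted}; {#1 trip relay is out, Lower coolant supply is inoperative, Lower high-temp switch is inoperative, Lower temperature probe malfunctions}; {#1 trip relay is out, Lower coolant supply is inoperative, Lower temperature probe malfunctions, Reserve jacket pump degraded}; {#1 trip relay is out, Inboard chilled-water valve faulted, Lower high-temp switch is inoperative, Lower temperature probe malfunctions}; {#1 trip relay is out, Inboard chilled-water valve faulted, Lower temperature probe malfunctions, Reserve jacket pump degraded}.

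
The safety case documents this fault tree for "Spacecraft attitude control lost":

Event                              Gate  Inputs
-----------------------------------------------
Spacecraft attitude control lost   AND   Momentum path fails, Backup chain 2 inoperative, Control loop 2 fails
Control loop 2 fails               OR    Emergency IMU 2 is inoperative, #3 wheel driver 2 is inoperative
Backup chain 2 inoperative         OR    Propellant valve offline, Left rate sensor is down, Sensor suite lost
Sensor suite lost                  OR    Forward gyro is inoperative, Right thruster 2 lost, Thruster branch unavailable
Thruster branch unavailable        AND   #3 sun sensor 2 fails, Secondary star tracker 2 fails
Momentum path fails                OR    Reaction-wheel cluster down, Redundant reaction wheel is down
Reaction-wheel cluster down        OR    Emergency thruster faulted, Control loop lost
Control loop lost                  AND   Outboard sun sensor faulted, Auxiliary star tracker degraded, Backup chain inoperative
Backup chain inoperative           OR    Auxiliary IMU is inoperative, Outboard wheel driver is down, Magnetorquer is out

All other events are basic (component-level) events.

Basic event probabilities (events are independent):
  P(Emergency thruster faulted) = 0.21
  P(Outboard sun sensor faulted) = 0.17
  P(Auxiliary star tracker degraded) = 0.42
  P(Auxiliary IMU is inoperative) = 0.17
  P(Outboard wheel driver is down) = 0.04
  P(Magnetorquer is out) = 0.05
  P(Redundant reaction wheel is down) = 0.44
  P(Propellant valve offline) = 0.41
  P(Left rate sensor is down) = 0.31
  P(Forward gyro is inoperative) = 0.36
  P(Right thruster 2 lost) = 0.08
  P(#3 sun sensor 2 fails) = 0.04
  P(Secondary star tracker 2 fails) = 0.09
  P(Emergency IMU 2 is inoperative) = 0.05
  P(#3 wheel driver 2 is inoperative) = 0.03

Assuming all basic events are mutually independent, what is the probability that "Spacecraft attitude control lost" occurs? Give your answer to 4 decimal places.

P(Backup chain inoperative) [OR] = 1 − (1−0.17) × (1−0.04) × (1−0.05) = 0.243040
P(Control loop lost) [AND] = 0.17 × 0.42 × 0.243040 = 0.017353
P(Reaction-wheel cluster down) [OR] = 1 − (1−0.21) × (1−0.017353) = 0.223709
P(Momentum path fails) [OR] = 1 − (1−0.223709) × (1−0.44) = 0.565277
P(Thruster branch unavailable) [AND] = 0.04 × 0.09 = 0.003600
P(Sensor suite lost) [OR] = 1 − (1−0.36) × (1−0.08) × (1−0.003600) = 0.413320
P(Backup chain 2 inoperative) [OR] = 1 − (1−0.41) × (1−0.31) × (1−0.413320) = 0.761163
P(Control loop 2 fails) [OR] = 1 − (1−0.05) × (1−0.03) = 0.078500
P(Spacecraft attitude control lost) [AND] = 0.565277 × 0.761163 × 0.078500 = 0.033776
Rounded to 4 decimal places: P(Spacecraft attitude control lost) ≈ 0.0338.

0.0338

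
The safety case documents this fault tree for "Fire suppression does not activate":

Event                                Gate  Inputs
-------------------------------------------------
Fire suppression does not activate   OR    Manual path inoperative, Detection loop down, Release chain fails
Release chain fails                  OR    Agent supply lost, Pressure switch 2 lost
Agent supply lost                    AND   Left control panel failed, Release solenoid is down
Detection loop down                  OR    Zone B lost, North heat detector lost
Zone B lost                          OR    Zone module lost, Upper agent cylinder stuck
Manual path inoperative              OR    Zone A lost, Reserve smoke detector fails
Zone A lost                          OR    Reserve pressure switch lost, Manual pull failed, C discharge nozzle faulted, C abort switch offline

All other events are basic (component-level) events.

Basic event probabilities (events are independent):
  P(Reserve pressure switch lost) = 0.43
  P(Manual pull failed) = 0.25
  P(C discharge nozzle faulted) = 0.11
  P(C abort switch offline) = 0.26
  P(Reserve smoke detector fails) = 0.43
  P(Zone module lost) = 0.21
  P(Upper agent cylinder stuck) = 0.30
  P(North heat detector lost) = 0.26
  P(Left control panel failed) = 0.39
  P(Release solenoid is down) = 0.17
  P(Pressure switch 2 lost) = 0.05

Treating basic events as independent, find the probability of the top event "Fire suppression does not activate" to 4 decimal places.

0.9417

P(Zone A lost) [OR] = 1 − (1−0.43) × (1−0.25) × (1−0.11) × (1−0.26) = 0.718449
P(Manual path inoperative) [OR] = 1 − (1−0.718449) × (1−0.43) = 0.839516
P(Zone B lost) [OR] = 1 − (1−0.21) × (1−0.30) = 0.447000
P(Detection loop down) [OR] = 1 − (1−0.447000) × (1−0.26) = 0.590780
P(Agent supply lost) [AND] = 0.39 × 0.17 = 0.066300
P(Release chain fails) [OR] = 1 − (1−0.066300) × (1−0.05) = 0.112985
P(Fire suppression does not activate) [OR] = 1 − (1−0.839516) × (1−0.590780) × (1−0.112985) = 0.941747
Rounded to 4 decimal places: P(Fire suppression does not activate) ≈ 0.9417.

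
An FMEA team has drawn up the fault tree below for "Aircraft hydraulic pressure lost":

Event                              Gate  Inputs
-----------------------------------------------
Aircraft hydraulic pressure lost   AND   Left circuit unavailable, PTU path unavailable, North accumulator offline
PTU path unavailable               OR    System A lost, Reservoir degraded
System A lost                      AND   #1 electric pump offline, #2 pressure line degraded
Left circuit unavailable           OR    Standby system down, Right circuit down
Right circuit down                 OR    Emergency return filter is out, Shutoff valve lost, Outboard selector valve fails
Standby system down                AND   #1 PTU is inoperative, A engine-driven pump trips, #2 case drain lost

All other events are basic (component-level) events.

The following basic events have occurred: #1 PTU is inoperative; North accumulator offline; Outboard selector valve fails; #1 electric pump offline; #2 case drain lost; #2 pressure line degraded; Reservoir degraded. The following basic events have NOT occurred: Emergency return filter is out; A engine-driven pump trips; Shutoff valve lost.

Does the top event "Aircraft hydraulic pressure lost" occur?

Standby system down [AND]: #1 PTU is inoperative=occurs, A engine-driven pump trips=not, #2 case drain lost=occurs → not all inputs occur → does not occur.
Right circuit down [OR]: Emergency return filter is out=not, Shutoff valve lost=not, Outboard selector valve fails=occurs → at least one input occurs → occurs.
Left circuit unavailable [OR]: Standby system down=not, Right circuit down=occurs → at least one input occurs → occurs.
System A lost [AND]: #1 electric pump offline=occurs, #2 pressure line degraded=occurs → all inputs occur → occurs.
PTU path unavailable [OR]: System A lost=occurs, Reservoir degraded=occurs → at least one input occurs → occurs.
Aircraft hydraulic pressure lost [AND]: Left circuit unavailable=occurs, PTU path unavailable=occurs, North accumulator offline=occurs → all inputs occur → occurs.

Yes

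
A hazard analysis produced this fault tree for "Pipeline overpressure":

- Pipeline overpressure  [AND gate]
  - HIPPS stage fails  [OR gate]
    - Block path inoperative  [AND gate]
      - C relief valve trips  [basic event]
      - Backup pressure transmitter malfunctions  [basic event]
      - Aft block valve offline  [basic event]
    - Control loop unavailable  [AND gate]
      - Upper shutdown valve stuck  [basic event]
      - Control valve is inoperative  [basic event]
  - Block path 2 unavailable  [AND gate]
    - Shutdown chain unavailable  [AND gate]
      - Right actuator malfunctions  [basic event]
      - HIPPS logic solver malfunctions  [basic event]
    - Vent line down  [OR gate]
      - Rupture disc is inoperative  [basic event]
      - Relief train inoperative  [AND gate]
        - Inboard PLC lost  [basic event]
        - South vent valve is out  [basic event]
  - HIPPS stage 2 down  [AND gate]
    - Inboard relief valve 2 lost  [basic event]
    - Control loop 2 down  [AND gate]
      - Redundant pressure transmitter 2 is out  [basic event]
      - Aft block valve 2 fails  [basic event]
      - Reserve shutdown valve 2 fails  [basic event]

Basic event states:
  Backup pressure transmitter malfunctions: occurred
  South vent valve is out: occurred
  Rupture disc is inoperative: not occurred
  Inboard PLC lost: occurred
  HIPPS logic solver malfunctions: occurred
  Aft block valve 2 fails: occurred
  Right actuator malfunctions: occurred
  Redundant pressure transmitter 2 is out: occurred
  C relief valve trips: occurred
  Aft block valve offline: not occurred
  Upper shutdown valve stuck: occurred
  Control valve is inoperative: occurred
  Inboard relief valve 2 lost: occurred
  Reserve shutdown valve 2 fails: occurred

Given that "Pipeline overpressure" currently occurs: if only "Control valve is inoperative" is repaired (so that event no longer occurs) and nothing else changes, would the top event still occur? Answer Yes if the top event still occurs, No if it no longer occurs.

Counterfactual: set "Control valve is inoperative" to not occurred.
Block path inoperative [AND]: C relief valve trips=occurs, Backup pressure transmitter malfunctions=occurs, Aft block valve offline=not → not all inputs occur → does not occur.
Control loop unavailable [AND]: Upper shutdown valve stuck=occurs, Control valve is inoperative=not → not all inputs occur → does not occur.
HIPPS stage fails [OR]: Block path inoperative=not, Control loop unavailable=not → no input occurs → does not occur.
Shutdown chain unavailable [AND]: Right actuator malfunctions=occurs, HIPPS logic solver malfunctions=occurs → all inputs occur → occurs.
Relief train inoperative [AND]: Inboard PLC lost=occurs, South vent valve is out=occurs → all inputs occur → occurs.
Vent line down [OR]: Rupture disc is inoperative=not, Relief train inoperative=occurs → at least one input occurs → occurs.
Block path 2 unavailable [AND]: Shutdown chain unavailable=occurs, Vent line down=occurs → all inputs occur → occurs.
Control loop 2 down [AND]: Redundant pressure transmitter 2 is out=occurs, Aft block valve 2 fails=occurs, Reserve shutdown valve 2 fails=occurs → all inputs occur → occurs.
HIPPS stage 2 down [AND]: Inboard relief valve 2 lost=occurs, Control loop 2 down=occurs → all inputs occur → occurs.
Pipeline overpressure [AND]: HIPPS stage fails=not, Block path 2 unavailable=occurs, HIPPS stage 2 down=occurs → not all inputs occur → does not occur.

No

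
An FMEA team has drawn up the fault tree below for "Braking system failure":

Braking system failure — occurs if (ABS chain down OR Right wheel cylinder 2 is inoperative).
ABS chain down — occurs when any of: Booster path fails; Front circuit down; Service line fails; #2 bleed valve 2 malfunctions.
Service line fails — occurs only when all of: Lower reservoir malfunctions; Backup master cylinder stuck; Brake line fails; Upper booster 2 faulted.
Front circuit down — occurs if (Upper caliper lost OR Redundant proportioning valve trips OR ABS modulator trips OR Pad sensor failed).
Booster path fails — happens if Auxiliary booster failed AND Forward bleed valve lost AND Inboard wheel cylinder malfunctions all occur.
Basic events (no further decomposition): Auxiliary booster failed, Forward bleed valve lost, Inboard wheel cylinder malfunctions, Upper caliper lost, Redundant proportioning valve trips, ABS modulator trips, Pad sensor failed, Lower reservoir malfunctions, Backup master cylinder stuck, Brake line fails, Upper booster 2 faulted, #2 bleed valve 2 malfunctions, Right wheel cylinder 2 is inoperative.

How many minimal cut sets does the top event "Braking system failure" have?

Booster path fails [AND]: one cut set from each child combined → 1 × 1 × 1 = 1 cut set(s).
Front circuit down [OR]: union of children's cut sets → 4 cut set(s).
Service line fails [AND]: one cut set from each child combined → 1 × 1 × 1 × 1 = 1 cut set(s).
ABS chain down [OR]: union of children's cut sets → 7 cut set(s).
Braking system failure [OR]: union of children's cut sets → 8 cut set(s).
Minimal cut sets: {Auxiliary booster failed, Forward bleed valve lost, Inboard wheel cylinder malfunctions}; {Upper caliper lost}; {Redundant proportioning valve trips}; {ABS modulator trips}; {Pad sensor failed}; {Backup master cylinder stuck, Brake line fails, Lower reservoir malfunctions, Upper booster 2 faulted}; {#2 bleed valve 2 malfunctions}; {Right wheel cylinder 2 is inoperative}.

8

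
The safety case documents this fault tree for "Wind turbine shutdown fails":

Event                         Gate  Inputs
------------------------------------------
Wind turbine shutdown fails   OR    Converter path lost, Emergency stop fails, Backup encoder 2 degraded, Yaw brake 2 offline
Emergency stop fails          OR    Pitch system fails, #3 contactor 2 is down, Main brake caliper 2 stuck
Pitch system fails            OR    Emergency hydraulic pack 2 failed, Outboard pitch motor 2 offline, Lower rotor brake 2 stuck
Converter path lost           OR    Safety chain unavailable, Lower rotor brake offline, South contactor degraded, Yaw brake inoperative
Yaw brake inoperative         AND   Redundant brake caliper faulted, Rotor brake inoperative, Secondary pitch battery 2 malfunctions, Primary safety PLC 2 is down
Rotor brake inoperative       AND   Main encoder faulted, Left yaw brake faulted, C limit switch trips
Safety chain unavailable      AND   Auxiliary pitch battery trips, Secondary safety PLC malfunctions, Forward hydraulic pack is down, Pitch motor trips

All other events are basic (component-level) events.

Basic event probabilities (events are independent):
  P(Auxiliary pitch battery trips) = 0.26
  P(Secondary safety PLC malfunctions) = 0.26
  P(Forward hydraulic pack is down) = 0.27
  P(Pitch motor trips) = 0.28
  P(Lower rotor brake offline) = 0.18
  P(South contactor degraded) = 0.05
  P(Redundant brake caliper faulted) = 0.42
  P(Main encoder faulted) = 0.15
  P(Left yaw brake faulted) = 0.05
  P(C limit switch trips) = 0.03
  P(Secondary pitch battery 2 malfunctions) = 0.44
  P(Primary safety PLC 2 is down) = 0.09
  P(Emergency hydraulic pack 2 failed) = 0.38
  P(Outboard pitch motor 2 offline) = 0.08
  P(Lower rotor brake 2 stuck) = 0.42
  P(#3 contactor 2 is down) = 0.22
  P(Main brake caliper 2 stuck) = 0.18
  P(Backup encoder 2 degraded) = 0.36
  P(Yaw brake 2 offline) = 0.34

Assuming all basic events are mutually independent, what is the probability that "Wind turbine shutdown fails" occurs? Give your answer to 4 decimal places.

0.9307

P(Safety chain unavailable) [AND] = 0.26 × 0.26 × 0.27 × 0.28 = 0.005111
P(Rotor brake inoperative) [AND] = 0.15 × 0.05 × 0.03 = 0.000225
P(Yaw brake inoperative) [AND] = 0.42 × 0.000225 × 0.44 × 0.09 = 0.000004
P(Converter path lost) [OR] = 1 − (1−0.005111) × (1−0.18) × (1−0.05) × (1−0.000004) = 0.224985
P(Pitch system fails) [OR] = 1 − (1−0.38) × (1−0.08) × (1−0.42) = 0.669168
P(Emergency stop fails) [OR] = 1 − (1−0.669168) × (1−0.22) × (1−0.18) = 0.788400
P(Wind turbine shutdown fails) [OR] = 1 − (1−0.224985) × (1−0.788400) × (1−0.36) × (1−0.34) = 0.930729
Rounded to 4 decimal places: P(Wind turbine shutdown fails) ≈ 0.9307.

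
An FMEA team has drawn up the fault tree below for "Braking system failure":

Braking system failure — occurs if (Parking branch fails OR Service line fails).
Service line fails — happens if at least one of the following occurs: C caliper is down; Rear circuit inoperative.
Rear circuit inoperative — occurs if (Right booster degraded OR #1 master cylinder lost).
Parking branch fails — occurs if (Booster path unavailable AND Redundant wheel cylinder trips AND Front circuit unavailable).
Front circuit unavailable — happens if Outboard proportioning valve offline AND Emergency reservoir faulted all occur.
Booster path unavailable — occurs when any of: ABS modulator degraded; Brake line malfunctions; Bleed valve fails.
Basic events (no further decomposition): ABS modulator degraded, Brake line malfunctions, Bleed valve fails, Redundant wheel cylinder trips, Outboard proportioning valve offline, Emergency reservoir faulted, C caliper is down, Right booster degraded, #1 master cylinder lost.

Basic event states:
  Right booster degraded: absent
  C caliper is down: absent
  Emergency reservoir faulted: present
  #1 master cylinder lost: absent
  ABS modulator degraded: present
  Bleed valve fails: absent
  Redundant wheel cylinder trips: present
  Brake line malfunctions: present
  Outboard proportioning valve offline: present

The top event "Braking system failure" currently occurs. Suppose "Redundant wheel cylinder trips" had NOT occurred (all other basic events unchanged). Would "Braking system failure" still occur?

No

Counterfactual: set "Redundant wheel cylinder trips" to not occurred.
Booster path unavailable [OR]: ABS modulator degraded=occurs, Brake line malfunctions=occurs, Bleed valve fails=not → at least one input occurs → occurs.
Front circuit unavailable [AND]: Outboard proportioning valve offline=occurs, Emergency reservoir faulted=occurs → all inputs occur → occurs.
Parking branch fails [AND]: Booster path unavailable=occurs, Redundant wheel cylinder trips=not, Front circuit unavailable=occurs → not all inputs occur → does not occur.
Rear circuit inoperative [OR]: Right booster degraded=not, #1 master cylinder lost=not → no input occurs → does not occur.
Service line fails [OR]: C caliper is down=not, Rear circuit inoperative=not → no input occurs → does not occur.
Braking system failure [OR]: Parking branch fails=not, Service line fails=not → no input occurs → does not occur.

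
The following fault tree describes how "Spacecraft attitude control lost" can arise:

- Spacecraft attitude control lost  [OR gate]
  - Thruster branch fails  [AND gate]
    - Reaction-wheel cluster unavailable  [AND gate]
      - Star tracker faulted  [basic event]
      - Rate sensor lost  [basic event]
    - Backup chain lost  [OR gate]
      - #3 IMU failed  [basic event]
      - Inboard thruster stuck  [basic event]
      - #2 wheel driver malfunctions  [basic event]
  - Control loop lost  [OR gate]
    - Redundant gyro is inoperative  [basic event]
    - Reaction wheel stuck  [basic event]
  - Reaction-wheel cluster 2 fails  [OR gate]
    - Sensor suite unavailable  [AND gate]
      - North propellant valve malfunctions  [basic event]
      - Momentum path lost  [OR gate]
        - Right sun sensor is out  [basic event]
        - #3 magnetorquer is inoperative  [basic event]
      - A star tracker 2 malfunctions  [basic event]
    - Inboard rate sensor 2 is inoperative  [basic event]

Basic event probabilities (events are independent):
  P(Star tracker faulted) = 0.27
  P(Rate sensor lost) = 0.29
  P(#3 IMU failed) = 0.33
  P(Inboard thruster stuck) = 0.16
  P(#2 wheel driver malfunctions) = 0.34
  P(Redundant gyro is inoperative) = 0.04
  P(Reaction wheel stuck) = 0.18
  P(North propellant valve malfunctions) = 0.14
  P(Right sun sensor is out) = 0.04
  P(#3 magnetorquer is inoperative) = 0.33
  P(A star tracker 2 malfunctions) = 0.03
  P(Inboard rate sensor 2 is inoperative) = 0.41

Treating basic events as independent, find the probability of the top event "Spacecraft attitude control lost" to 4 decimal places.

P(Reaction-wheel cluster unavailable) [AND] = 0.27 × 0.29 = 0.078300
P(Backup chain lost) [OR] = 1 − (1−0.33) × (1−0.16) × (1−0.34) = 0.628552
P(Thruster branch fails) [AND] = 0.078300 × 0.628552 = 0.049216
P(Control loop lost) [OR] = 1 − (1−0.04) × (1−0.18) = 0.212800
P(Momentum path lost) [OR] = 1 − (1−0.04) × (1−0.33) = 0.356800
P(Sensor suite unavailable) [AND] = 0.14 × 0.356800 × 0.03 = 0.001499
P(Reaction-wheel cluster 2 fails) [OR] = 1 − (1−0.001499) × (1−0.41) = 0.410884
P(Spacecraft attitude control lost) [OR] = 1 − (1−0.049216) × (1−0.212800) × (1−0.410884) = 0.559072
Rounded to 4 decimal places: P(Spacecraft attitude control lost) ≈ 0.5591.

0.5591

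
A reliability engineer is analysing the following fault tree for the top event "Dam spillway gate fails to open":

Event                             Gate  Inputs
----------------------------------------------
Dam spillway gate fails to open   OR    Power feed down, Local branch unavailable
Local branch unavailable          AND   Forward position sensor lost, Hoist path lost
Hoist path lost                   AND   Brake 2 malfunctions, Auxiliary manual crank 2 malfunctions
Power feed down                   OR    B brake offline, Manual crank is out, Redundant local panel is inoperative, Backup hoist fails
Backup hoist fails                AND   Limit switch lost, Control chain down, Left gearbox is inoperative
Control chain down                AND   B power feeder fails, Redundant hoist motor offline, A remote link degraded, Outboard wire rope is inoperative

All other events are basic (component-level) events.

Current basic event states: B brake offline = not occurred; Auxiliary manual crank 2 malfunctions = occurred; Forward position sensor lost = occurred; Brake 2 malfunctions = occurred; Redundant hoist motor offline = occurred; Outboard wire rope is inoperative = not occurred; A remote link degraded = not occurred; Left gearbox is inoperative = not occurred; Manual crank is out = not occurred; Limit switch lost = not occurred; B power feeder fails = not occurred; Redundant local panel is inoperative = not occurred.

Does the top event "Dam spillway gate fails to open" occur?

Control chain down [AND]: B power feeder fails=not, Redundant hoist motor offline=occurs, A remote link degraded=not, Outboard wire rope is inoperative=not → not all inputs occur → does not occur.
Backup hoist fails [AND]: Limit switch lost=not, Control chain down=not, Left gearbox is inoperative=not → not all inputs occur → does not occur.
Power feed down [OR]: B brake offline=not, Manual crank is out=not, Redundant local panel is inoperative=not, Backup hoist fails=not → no input occurs → does not occur.
Hoist path lost [AND]: Brake 2 malfunctions=occurs, Auxiliary manual crank 2 malfunctions=occurs → all inputs occur → occurs.
Local branch unavailable [AND]: Forward position sensor lost=occurs, Hoist path lost=occurs → all inputs occur → occurs.
Dam spillway gate fails to open [OR]: Power feed down=not, Local branch unavailable=occurs → at least one input occurs → occurs.

Yes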